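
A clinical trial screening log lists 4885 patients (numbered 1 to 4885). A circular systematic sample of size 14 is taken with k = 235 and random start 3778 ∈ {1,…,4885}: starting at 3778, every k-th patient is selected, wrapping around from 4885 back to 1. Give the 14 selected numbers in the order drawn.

Selection 1: 3778
Selection 2: 3778 + 235 = 4013
Selection 3: 4013 + 235 = 4248
Selection 4: 4248 + 235 = 4483
Selection 5: 4483 + 235 = 4718
Selection 6: 4718 + 235 = 4953 → 4953 − 4885 = 68
Selection 7: 68 + 235 = 303
Selection 8: 303 + 235 = 538
Selection 9: 538 + 235 = 773
Selection 10: 773 + 235 = 1008
Selection 11: 1008 + 235 = 1243
Selection 12: 1243 + 235 = 1478
Selection 13: 1478 + 235 = 1713
Selection 14: 1713 + 235 = 1948

3778, 4013, 4248, 4483, 4718, 68, 303, 538, 773, 1008, 1243, 1478, 1713, 1948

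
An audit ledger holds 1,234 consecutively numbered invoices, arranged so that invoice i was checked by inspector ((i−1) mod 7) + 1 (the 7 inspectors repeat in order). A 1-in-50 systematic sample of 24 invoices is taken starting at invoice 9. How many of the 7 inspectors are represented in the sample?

Consecutive selections differ by k = 50, so their inspector numbers differ by 50 mod 7 = 1.
gcd(50, 7) = 1, so the sample visits 7/1 = 7 distinct residues mod 7.
Start 9 is inspector 2; the inspectors hit are 1, 2, 3, 4, 5, 6, 7.

7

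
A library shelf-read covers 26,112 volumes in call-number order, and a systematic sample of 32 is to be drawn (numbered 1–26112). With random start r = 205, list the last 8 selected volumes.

k = N/n = 26112/32 = 816
25th selection = 205 + 24×816 = 19789
26th: 19789 + 816 = 20605
27th: 20605 + 816 = 21421
28th: 21421 + 816 = 22237
29th: 22237 + 816 = 23053
30th: 23053 + 816 = 23869
31st: 23869 + 816 = 24685
32nd: 24685 + 816 = 25501

19789, 20605, 21421, 22237, 23053, 23869, 24685, 25501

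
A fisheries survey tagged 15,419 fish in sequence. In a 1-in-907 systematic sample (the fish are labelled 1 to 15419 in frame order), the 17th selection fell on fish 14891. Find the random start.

k = 907
r = 14891 − (17−1)×907 = 14891 − 14512 = 379

379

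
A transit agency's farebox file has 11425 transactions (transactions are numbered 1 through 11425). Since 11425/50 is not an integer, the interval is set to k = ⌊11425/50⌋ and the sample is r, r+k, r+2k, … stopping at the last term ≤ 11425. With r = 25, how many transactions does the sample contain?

51

k = ⌊11425/50⌋ = 228
Achieved size = ⌊(11425 − 25)/228⌋ + 1 = ⌊11400/228⌋ + 1 = 50 + 1 = 51
(last selection: 25 + 50×228 = 11425 ≤ 11425; next would be 11653 > 11425)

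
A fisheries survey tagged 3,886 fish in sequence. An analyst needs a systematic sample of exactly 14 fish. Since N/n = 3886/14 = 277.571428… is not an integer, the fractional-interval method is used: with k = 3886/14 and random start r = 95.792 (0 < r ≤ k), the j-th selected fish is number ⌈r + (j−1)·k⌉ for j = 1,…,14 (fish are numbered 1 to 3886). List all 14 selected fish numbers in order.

96, 374, 651, 929, 1207, 1484, 1762, 2039, 2317, 2594, 2872, 3150, 3427, 3705

j=1: r + 0k = 95.792 → ⌈·⌉ = 96
j=2: r + 1k = 373.363428… → ⌈·⌉ = 374
j=3: r + 2k = 650.934857… → ⌈·⌉ = 651
j=4: r + 3k = 928.506285… → ⌈·⌉ = 929
j=5: r + 4k = 1206.077714… → ⌈·⌉ = 1207
j=6: r + 5k = 1483.649142… → ⌈·⌉ = 1484
j=7: r + 6k = 1761.220571… → ⌈·⌉ = 1762
j=8: r + 7k = 2038.792 → ⌈·⌉ = 2039
j=9: r + 8k = 2316.363428… → ⌈·⌉ = 2317
j=10: r + 9k = 2593.934857… → ⌈·⌉ = 2594
j=11: r + 10k = 2871.506285… → ⌈·⌉ = 2872
j=12: r + 11k = 3149.077714… → ⌈·⌉ = 3150
j=13: r + 12k = 3426.649142… → ⌈·⌉ = 3427
j=14: r + 13k = 3704.220571… → ⌈·⌉ = 3705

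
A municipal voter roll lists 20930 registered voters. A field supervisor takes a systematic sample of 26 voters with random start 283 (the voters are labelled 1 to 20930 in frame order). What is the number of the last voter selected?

k = 20930/26 = 805
26th selection = r + (26−1)·k = 283 + 25×805 = 283 + 20125 = 20408

20408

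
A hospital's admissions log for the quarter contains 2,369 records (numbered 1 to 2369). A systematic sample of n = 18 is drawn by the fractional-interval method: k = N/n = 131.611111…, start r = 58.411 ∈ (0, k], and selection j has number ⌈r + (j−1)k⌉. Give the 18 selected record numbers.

59, 191, 322, 454, 585, 717, 849, 980, 1112, 1243, 1375, 1507, 1638, 1770, 1901, 2033, 2165, 2296

j=1: r + 0k = 58.411 → ⌈·⌉ = 59
j=2: r + 1k = 190.022111… → ⌈·⌉ = 191
j=3: r + 2k = 321.633222… → ⌈·⌉ = 322
j=4: r + 3k = 453.244333… → ⌈·⌉ = 454
j=5: r + 4k = 584.855444… → ⌈·⌉ = 585
j=6: r + 5k = 716.466555… → ⌈·⌉ = 717
j=7: r + 6k = 848.077666… → ⌈·⌉ = 849
j=8: r + 7k = 979.688777… → ⌈·⌉ = 980
j=9: r + 8k = 1111.299888… → ⌈·⌉ = 1112
j=10: r + 9k = 1242.911 → ⌈·⌉ = 1243
j=11: r + 10k = 1374.522111… → ⌈·⌉ = 1375
j=12: r + 11k = 1506.133222… → ⌈·⌉ = 1507
j=13: r + 12k = 1637.744333… → ⌈·⌉ = 1638
j=14: r + 13k = 1769.355444… → ⌈·⌉ = 1770
j=15: r + 14k = 1900.966555… → ⌈·⌉ = 1901
j=16: r + 15k = 2032.577666… → ⌈·⌉ = 2033
j=17: r + 16k = 2164.188777… → ⌈·⌉ = 2165
j=18: r + 17k = 2295.799888… → ⌈·⌉ = 2296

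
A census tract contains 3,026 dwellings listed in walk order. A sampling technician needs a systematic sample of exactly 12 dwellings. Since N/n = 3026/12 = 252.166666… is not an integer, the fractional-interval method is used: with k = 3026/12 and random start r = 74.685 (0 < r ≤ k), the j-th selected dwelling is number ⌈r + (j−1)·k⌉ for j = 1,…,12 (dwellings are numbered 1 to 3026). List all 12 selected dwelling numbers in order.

j=1: r + 0k = 74.685 → ⌈·⌉ = 75
j=2: r + 1k = 326.851666… → ⌈·⌉ = 327
j=3: r + 2k = 579.018333… → ⌈·⌉ = 580
j=4: r + 3k = 831.185 → ⌈·⌉ = 832
j=5: r + 4k = 1083.351666… → ⌈·⌉ = 1084
j=6: r + 5k = 1335.518333… → ⌈·⌉ = 1336
j=7: r + 6k = 1587.685 → ⌈·⌉ = 1588
j=8: r + 7k = 1839.851666… → ⌈·⌉ = 1840
j=9: r + 8k = 2092.018333… → ⌈·⌉ = 2093
j=10: r + 9k = 2344.185 → ⌈·⌉ = 2345
j=11: r + 10k = 2596.351666… → ⌈·⌉ = 2597
j=12: r + 11k = 2848.518333… → ⌈·⌉ = 2849

75, 327, 580, 832, 1084, 1336, 1588, 1840, 2093, 2345, 2597, 2849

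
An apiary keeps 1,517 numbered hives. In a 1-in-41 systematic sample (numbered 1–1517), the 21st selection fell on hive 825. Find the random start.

k = 41
r = 825 − (21−1)×41 = 825 − 820 = 5

5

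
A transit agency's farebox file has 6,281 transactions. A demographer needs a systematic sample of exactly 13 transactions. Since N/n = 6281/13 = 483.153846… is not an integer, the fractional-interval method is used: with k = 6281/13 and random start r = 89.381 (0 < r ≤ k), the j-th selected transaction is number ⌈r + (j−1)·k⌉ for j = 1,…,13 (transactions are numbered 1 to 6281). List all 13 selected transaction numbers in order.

90, 573, 1056, 1539, 2022, 2506, 2989, 3472, 3955, 4438, 4921, 5405, 5888

j=1: r + 0k = 89.381 → ⌈·⌉ = 90
j=2: r + 1k = 572.534846… → ⌈·⌉ = 573
j=3: r + 2k = 1055.688692… → ⌈·⌉ = 1056
j=4: r + 3k = 1538.842538… → ⌈·⌉ = 1539
j=5: r + 4k = 2021.996384… → ⌈·⌉ = 2022
j=6: r + 5k = 2505.150230… → ⌈·⌉ = 2506
j=7: r + 6k = 2988.304076… → ⌈·⌉ = 2989
j=8: r + 7k = 3471.457923… → ⌈·⌉ = 3472
j=9: r + 8k = 3954.611769… → ⌈·⌉ = 3955
j=10: r + 9k = 4437.765615… → ⌈·⌉ = 4438
j=11: r + 10k = 4920.919461… → ⌈·⌉ = 4921
j=12: r + 11k = 5404.073307… → ⌈·⌉ = 5405
j=13: r + 12k = 5887.227153… → ⌈·⌉ = 5888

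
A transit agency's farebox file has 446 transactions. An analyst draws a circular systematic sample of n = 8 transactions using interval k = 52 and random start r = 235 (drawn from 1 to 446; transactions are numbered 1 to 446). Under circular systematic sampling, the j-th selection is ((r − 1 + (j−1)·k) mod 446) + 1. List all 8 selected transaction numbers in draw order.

Selection 1: 235
Selection 2: 235 + 52 = 287
Selection 3: 287 + 52 = 339
Selection 4: 339 + 52 = 391
Selection 5: 391 + 52 = 443
Selection 6: 443 + 52 = 495 → 495 − 446 = 49
Selection 7: 49 + 52 = 101
Selection 8: 101 + 52 = 153

235, 287, 339, 391, 443, 49, 101, 153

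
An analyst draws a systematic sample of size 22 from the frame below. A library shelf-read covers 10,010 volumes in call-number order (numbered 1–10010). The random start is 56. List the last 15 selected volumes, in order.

3241, 3696, 4151, 4606, 5061, 5516, 5971, 6426, 6881, 7336, 7791, 8246, 8701, 9156, 9611

k = N/n = 10010/22 = 455
8th selection = 56 + 7×455 = 3241
9th: 3241 + 455 = 3696
10th: 3696 + 455 = 4151
11th: 4151 + 455 = 4606
12th: 4606 + 455 = 5061
13th: 5061 + 455 = 5516
14th: 5516 + 455 = 5971
15th: 5971 + 455 = 6426
16th: 6426 + 455 = 6881
17th: 6881 + 455 = 7336
18th: 7336 + 455 = 7791
19th: 7791 + 455 = 8246
20th: 8246 + 455 = 8701
21st: 8701 + 455 = 9156
22nd: 9156 + 455 = 9611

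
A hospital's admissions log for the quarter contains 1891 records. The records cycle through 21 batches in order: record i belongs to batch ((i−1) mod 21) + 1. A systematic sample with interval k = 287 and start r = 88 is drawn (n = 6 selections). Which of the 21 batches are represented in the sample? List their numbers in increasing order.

Consecutive selections differ by k = 287, so their batch numbers differ by 287 mod 21 = 14.
gcd(287, 21) = 7, so the sample visits 21/7 = 3 distinct residues mod 21.
Start 88 is batch 4; the batches hit are 4, 11, 18.

4, 11, 18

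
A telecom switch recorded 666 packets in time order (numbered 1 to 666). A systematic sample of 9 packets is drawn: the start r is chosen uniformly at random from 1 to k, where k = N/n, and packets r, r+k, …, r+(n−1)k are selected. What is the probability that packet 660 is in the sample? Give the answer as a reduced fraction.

k = 666/9 = 74.
Packet 660 is selected iff r ≡ 660 (mod 74); exactly one such r in {1,…,74}.
Inclusion probability = 1/74.

1/74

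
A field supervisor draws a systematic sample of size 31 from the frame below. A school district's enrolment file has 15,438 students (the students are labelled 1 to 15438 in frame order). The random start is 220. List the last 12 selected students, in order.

9682, 10180, 10678, 11176, 11674, 12172, 12670, 13168, 13666, 14164, 14662, 15160

k = N/n = 15438/31 = 498
20th selection = 220 + 19×498 = 9682
21st: 9682 + 498 = 10180
22nd: 10180 + 498 = 10678
23rd: 10678 + 498 = 11176
24th: 11176 + 498 = 11674
25th: 11674 + 498 = 12172
26th: 12172 + 498 = 12670
27th: 12670 + 498 = 13168
28th: 13168 + 498 = 13666
29th: 13666 + 498 = 14164
30th: 14164 + 498 = 14662
31st: 14662 + 498 = 15160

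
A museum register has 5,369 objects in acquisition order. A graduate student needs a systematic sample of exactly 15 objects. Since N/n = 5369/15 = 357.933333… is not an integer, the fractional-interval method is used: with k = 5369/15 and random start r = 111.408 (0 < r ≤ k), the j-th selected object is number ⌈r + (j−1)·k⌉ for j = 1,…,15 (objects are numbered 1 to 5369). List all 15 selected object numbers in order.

j=1: r + 0k = 111.408 → ⌈·⌉ = 112
j=2: r + 1k = 469.341333… → ⌈·⌉ = 470
j=3: r + 2k = 827.274666… → ⌈·⌉ = 828
j=4: r + 3k = 1185.208 → ⌈·⌉ = 1186
j=5: r + 4k = 1543.141333… → ⌈·⌉ = 1544
j=6: r + 5k = 1901.074666… → ⌈·⌉ = 1902
j=7: r + 6k = 2259.008 → ⌈·⌉ = 2260
j=8: r + 7k = 2616.941333… → ⌈·⌉ = 2617
j=9: r + 8k = 2974.874666… → ⌈·⌉ = 2975
j=10: r + 9k = 3332.808 → ⌈·⌉ = 3333
j=11: r + 10k = 3690.741333… → ⌈·⌉ = 3691
j=12: r + 11k = 4048.674666… → ⌈·⌉ = 4049
j=13: r + 12k = 4406.608 → ⌈·⌉ = 4407
j=14: r + 13k = 4764.541333… → ⌈·⌉ = 4765
j=15: r + 14k = 5122.474666… → ⌈·⌉ = 5123

112, 470, 828, 1186, 1544, 1902, 2260, 2617, 2975, 3333, 3691, 4049, 4407, 4765, 5123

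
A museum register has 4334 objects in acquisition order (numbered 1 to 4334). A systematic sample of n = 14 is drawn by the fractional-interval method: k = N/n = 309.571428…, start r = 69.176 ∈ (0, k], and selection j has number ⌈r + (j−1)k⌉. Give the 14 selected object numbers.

70, 379, 689, 998, 1308, 1618, 1927, 2237, 2546, 2856, 3165, 3475, 3785, 4094

j=1: r + 0k = 69.176 → ⌈·⌉ = 70
j=2: r + 1k = 378.747428… → ⌈·⌉ = 379
j=3: r + 2k = 688.318857… → ⌈·⌉ = 689
j=4: r + 3k = 997.890285… → ⌈·⌉ = 998
j=5: r + 4k = 1307.461714… → ⌈·⌉ = 1308
j=6: r + 5k = 1617.033142… → ⌈·⌉ = 1618
j=7: r + 6k = 1926.604571… → ⌈·⌉ = 1927
j=8: r + 7k = 2236.176 → ⌈·⌉ = 2237
j=9: r + 8k = 2545.747428… → ⌈·⌉ = 2546
j=10: r + 9k = 2855.318857… → ⌈·⌉ = 2856
j=11: r + 10k = 3164.890285… → ⌈·⌉ = 3165
j=12: r + 11k = 3474.461714… → ⌈·⌉ = 3475
j=13: r + 12k = 3784.033142… → ⌈·⌉ = 3785
j=14: r + 13k = 4093.604571… → ⌈·⌉ = 4094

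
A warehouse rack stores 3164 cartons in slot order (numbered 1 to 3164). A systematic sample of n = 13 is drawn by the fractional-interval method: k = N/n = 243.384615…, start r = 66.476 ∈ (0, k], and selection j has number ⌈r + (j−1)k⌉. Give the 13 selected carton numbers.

67, 310, 554, 797, 1041, 1284, 1527, 1771, 2014, 2257, 2501, 2744, 2988

j=1: r + 0k = 66.476 → ⌈·⌉ = 67
j=2: r + 1k = 309.860615… → ⌈·⌉ = 310
j=3: r + 2k = 553.245230… → ⌈·⌉ = 554
j=4: r + 3k = 796.629846… → ⌈·⌉ = 797
j=5: r + 4k = 1040.014461… → ⌈·⌉ = 1041
j=6: r + 5k = 1283.399076… → ⌈·⌉ = 1284
j=7: r + 6k = 1526.783692… → ⌈·⌉ = 1527
j=8: r + 7k = 1770.168307… → ⌈·⌉ = 1771
j=9: r + 8k = 2013.552923… → ⌈·⌉ = 2014
j=10: r + 9k = 2256.937538… → ⌈·⌉ = 2257
j=11: r + 10k = 2500.322153… → ⌈·⌉ = 2501
j=12: r + 11k = 2743.706769… → ⌈·⌉ = 2744
j=13: r + 12k = 2987.091384… → ⌈·⌉ = 2988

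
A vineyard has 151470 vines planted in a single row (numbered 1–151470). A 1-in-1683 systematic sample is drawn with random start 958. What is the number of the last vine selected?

k = 1683
90th selection = r + (90−1)·k = 958 + 89×1683 = 958 + 149787 = 150745

150745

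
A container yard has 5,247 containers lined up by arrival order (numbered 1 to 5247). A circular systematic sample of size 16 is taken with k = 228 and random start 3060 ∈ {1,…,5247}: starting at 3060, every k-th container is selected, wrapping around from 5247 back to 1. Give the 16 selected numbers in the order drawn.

3060, 3288, 3516, 3744, 3972, 4200, 4428, 4656, 4884, 5112, 93, 321, 549, 777, 1005, 1233

Selection 1: 3060
Selection 2: 3060 + 228 = 3288
Selection 3: 3288 + 228 = 3516
Selection 4: 3516 + 228 = 3744
Selection 5: 3744 + 228 = 3972
Selection 6: 3972 + 228 = 4200
Selection 7: 4200 + 228 = 4428
Selection 8: 4428 + 228 = 4656
Selection 9: 4656 + 228 = 4884
Selection 10: 4884 + 228 = 5112
Selection 11: 5112 + 228 = 5340 → 5340 − 5247 = 93
Selection 12: 93 + 228 = 321
Selection 13: 321 + 228 = 549
Selection 14: 549 + 228 = 777
Selection 15: 777 + 228 = 1005
Selection 16: 1005 + 228 = 1233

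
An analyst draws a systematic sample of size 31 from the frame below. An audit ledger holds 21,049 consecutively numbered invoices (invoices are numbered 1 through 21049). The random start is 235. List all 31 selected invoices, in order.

k = N/n = 21049/31 = 679
invoice 1: 235
invoice 2: 235 + 679 = 914
invoice 3: 914 + 679 = 1593
invoice 4: 1593 + 679 = 2272
invoice 5: 2272 + 679 = 2951
invoice 6: 2951 + 679 = 3630
invoice 7: 3630 + 679 = 4309
invoice 8: 4309 + 679 = 4988
invoice 9: 4988 + 679 = 5667
invoice 10: 5667 + 679 = 6346
invoice 11: 6346 + 679 = 7025
invoice 12: 7025 + 679 = 7704
invoice 13: 7704 + 679 = 8383
invoice 14: 8383 + 679 = 9062
invoice 15: 9062 + 679 = 9741
invoice 16: 9741 + 679 = 10420
invoice 17: 10420 + 679 = 11099
invoice 18: 11099 + 679 = 11778
invoice 19: 11778 + 679 = 12457
invoice 20: 12457 + 679 = 13136
invoice 21: 13136 + 679 = 13815
invoice 22: 13815 + 679 = 14494
invoice 23: 14494 + 679 = 15173
invoice 24: 15173 + 679 = 15852
invoice 25: 15852 + 679 = 16531
invoice 26: 16531 + 679 = 17210
invoice 27: 17210 + 679 = 17889
invoice 28: 17889 + 679 = 18568
invoice 29: 18568 + 679 = 19247
invoice 30: 19247 + 679 = 19926
invoice 31: 19926 + 679 = 20605

235, 914, 1593, 2272, 2951, 3630, 4309, 4988, 5667, 6346, 7025, 7704, 8383, 9062, 9741, 10420, 11099, 11778, 12457, 13136, 13815, 14494, 15173, 15852, 16531, 17210, 17889, 18568, 19247, 19926, 20605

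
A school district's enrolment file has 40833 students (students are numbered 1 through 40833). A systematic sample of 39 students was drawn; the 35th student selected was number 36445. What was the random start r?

k = 40833/39 = 1047
r = 36445 − (35−1)×1047 = 36445 − 35598 = 847

847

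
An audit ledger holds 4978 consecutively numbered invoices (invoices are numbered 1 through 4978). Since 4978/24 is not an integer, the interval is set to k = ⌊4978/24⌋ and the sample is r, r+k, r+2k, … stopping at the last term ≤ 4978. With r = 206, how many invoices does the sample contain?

k = ⌊4978/24⌋ = 207
Achieved size = ⌊(4978 − 206)/207⌋ + 1 = ⌊4772/207⌋ + 1 = 23 + 1 = 24
(last selection: 206 + 23×207 = 4967 ≤ 4978; next would be 5174 > 4978)

24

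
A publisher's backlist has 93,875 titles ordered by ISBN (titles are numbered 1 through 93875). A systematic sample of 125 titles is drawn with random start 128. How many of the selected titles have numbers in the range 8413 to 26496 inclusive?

k = 93875/125 = 751
First selection ≥ 8413: 128 + ⌈(8413−128)/751⌉·751 = 128 + 12×751 = 9140
Last selection ≤ 26496: 128 + ⌊(26496−128)/751⌋·751 = 128 + 35×751 = 26413
Count = 35 − 12 + 1 = 24

24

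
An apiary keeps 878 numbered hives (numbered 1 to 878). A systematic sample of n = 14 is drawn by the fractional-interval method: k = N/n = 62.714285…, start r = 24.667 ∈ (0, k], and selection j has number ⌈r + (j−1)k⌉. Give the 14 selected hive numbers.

25, 88, 151, 213, 276, 339, 401, 464, 527, 590, 652, 715, 778, 840

j=1: r + 0k = 24.667 → ⌈·⌉ = 25
j=2: r + 1k = 87.381285… → ⌈·⌉ = 88
j=3: r + 2k = 150.095571… → ⌈·⌉ = 151
j=4: r + 3k = 212.809857… → ⌈·⌉ = 213
j=5: r + 4k = 275.524142… → ⌈·⌉ = 276
j=6: r + 5k = 338.238428… → ⌈·⌉ = 339
j=7: r + 6k = 400.952714… → ⌈·⌉ = 401
j=8: r + 7k = 463.667 → ⌈·⌉ = 464
j=9: r + 8k = 526.381285… → ⌈·⌉ = 527
j=10: r + 9k = 589.095571… → ⌈·⌉ = 590
j=11: r + 10k = 651.809857… → ⌈·⌉ = 652
j=12: r + 11k = 714.524142… → ⌈·⌉ = 715
j=13: r + 12k = 777.238428… → ⌈·⌉ = 778
j=14: r + 13k = 839.952714… → ⌈·⌉ = 840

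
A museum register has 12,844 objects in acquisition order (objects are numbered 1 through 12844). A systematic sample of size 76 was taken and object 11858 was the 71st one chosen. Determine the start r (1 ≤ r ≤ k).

28

k = 12844/76 = 169
r = 11858 − (71−1)×169 = 11858 − 11830 = 28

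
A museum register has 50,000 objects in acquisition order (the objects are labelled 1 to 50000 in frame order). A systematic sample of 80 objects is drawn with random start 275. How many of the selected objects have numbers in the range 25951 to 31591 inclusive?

k = 50000/80 = 625
First selection ≥ 25951: 275 + ⌈(25951−275)/625⌉·625 = 275 + 42×625 = 26525
Last selection ≤ 31591: 275 + ⌊(31591−275)/625⌋·625 = 275 + 50×625 = 31525
Count = 50 − 42 + 1 = 9

9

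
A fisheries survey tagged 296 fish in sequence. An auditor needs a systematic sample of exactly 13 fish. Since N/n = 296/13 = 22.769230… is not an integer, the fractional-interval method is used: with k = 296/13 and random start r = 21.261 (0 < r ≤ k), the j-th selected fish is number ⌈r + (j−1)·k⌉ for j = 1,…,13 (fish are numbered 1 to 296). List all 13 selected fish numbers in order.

22, 45, 67, 90, 113, 136, 158, 181, 204, 227, 249, 272, 295

j=1: r + 0k = 21.261 → ⌈·⌉ = 22
j=2: r + 1k = 44.030230… → ⌈·⌉ = 45
j=3: r + 2k = 66.799461… → ⌈·⌉ = 67
j=4: r + 3k = 89.568692… → ⌈·⌉ = 90
j=5: r + 4k = 112.337923… → ⌈·⌉ = 113
j=6: r + 5k = 135.107153… → ⌈·⌉ = 136
j=7: r + 6k = 157.876384… → ⌈·⌉ = 158
j=8: r + 7k = 180.645615… → ⌈·⌉ = 181
j=9: r + 8k = 203.414846… → ⌈·⌉ = 204
j=10: r + 9k = 226.184076… → ⌈·⌉ = 227
j=11: r + 10k = 248.953307… → ⌈·⌉ = 249
j=12: r + 11k = 271.722538… → ⌈·⌉ = 272
j=13: r + 12k = 294.491769… → ⌈·⌉ = 295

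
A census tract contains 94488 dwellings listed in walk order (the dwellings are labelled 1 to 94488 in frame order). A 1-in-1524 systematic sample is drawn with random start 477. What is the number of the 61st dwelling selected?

91917

k = 1524
61st selection = r + (61−1)·k = 477 + 60×1524 = 477 + 91440 = 91917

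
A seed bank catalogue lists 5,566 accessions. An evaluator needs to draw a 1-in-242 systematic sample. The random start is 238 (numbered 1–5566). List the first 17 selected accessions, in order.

accession 1: 238
accession 2: 238 + 242 = 480
accession 3: 480 + 242 = 722
accession 4: 722 + 242 = 964
accession 5: 964 + 242 = 1206
accession 6: 1206 + 242 = 1448
accession 7: 1448 + 242 = 1690
accession 8: 1690 + 242 = 1932
accession 9: 1932 + 242 = 2174
accession 10: 2174 + 242 = 2416
accession 11: 2416 + 242 = 2658
accession 12: 2658 + 242 = 2900
accession 13: 2900 + 242 = 3142
accession 14: 3142 + 242 = 3384
accession 15: 3384 + 242 = 3626
accession 16: 3626 + 242 = 3868
accession 17: 3868 + 242 = 4110

238, 480, 722, 964, 1206, 1448, 1690, 1932, 2174, 2416, 2658, 2900, 3142, 3384, 3626, 3868, 4110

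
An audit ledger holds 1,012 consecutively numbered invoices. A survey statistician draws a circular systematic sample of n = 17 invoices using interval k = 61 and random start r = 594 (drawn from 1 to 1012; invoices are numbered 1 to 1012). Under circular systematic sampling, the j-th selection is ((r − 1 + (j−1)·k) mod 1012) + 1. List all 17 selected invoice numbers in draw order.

Selection 1: 594
Selection 2: 594 + 61 = 655
Selection 3: 655 + 61 = 716
Selection 4: 716 + 61 = 777
Selection 5: 777 + 61 = 838
Selection 6: 838 + 61 = 899
Selection 7: 899 + 61 = 960
Selection 8: 960 + 61 = 1021 → 1021 − 1012 = 9
Selection 9: 9 + 61 = 70
Selection 10: 70 + 61 = 131
Selection 11: 131 + 61 = 192
Selection 12: 192 + 61 = 253
Selection 13: 253 + 61 = 314
Selection 14: 314 + 61 = 375
Selection 15: 375 + 61 = 436
Selection 16: 436 + 61 = 497
Selection 17: 497 + 61 = 558

594, 655, 716, 777, 838, 899, 960, 9, 70, 131, 192, 253, 314, 375, 436, 497, 558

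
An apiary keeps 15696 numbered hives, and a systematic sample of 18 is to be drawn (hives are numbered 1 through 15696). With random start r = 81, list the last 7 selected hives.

k = N/n = 15696/18 = 872
12th selection = 81 + 11×872 = 9673
13th: 9673 + 872 = 10545
14th: 10545 + 872 = 11417
15th: 11417 + 872 = 12289
16th: 12289 + 872 = 13161
17th: 13161 + 872 = 14033
18th: 14033 + 872 = 14905

9673, 10545, 11417, 12289, 13161, 14033, 14905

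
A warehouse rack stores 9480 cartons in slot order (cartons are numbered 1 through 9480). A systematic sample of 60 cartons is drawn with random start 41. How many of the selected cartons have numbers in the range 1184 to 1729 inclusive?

k = 9480/60 = 158
First selection ≥ 1184: 41 + ⌈(1184−41)/158⌉·158 = 41 + 8×158 = 1305
Last selection ≤ 1729: 41 + ⌊(1729−41)/158⌋·158 = 41 + 10×158 = 1621
Count = 10 − 8 + 1 = 3

3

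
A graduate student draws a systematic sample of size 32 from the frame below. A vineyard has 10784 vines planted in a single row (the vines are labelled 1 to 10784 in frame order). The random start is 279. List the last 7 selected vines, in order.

8704, 9041, 9378, 9715, 10052, 10389, 10726

k = N/n = 10784/32 = 337
26th selection = 279 + 25×337 = 8704
27th: 8704 + 337 = 9041
28th: 9041 + 337 = 9378
29th: 9378 + 337 = 9715
30th: 9715 + 337 = 10052
31st: 10052 + 337 = 10389
32nd: 10389 + 337 = 10726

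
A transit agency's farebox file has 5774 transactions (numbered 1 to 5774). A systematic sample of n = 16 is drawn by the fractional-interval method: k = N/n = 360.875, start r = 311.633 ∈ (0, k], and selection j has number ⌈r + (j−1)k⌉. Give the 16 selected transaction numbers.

j=1: r + 0k = 311.633 → ⌈·⌉ = 312
j=2: r + 1k = 672.508 → ⌈·⌉ = 673
j=3: r + 2k = 1033.383 → ⌈·⌉ = 1034
j=4: r + 3k = 1394.258 → ⌈·⌉ = 1395
j=5: r + 4k = 1755.133 → ⌈·⌉ = 1756
j=6: r + 5k = 2116.008 → ⌈·⌉ = 2117
j=7: r + 6k = 2476.883 → ⌈·⌉ = 2477
j=8: r + 7k = 2837.758 → ⌈·⌉ = 2838
j=9: r + 8k = 3198.633 → ⌈·⌉ = 3199
j=10: r + 9k = 3559.508 → ⌈·⌉ = 3560
j=11: r + 10k = 3920.383 → ⌈·⌉ = 3921
j=12: r + 11k = 4281.258 → ⌈·⌉ = 4282
j=13: r + 12k = 4642.133 → ⌈·⌉ = 4643
j=14: r + 13k = 5003.008 → ⌈·⌉ = 5004
j=15: r + 14k = 5363.883 → ⌈·⌉ = 5364
j=16: r + 15k = 5724.758 → ⌈·⌉ = 5725

312, 673, 1034, 1395, 1756, 2117, 2477, 2838, 3199, 3560, 3921, 4282, 4643, 5004, 5364, 5725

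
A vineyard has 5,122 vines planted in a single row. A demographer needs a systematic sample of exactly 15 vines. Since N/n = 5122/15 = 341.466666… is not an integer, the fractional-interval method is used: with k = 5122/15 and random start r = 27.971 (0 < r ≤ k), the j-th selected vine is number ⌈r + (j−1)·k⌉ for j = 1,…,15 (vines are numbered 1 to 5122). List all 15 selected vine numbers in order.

j=1: r + 0k = 27.971 → ⌈·⌉ = 28
j=2: r + 1k = 369.437666… → ⌈·⌉ = 370
j=3: r + 2k = 710.904333… → ⌈·⌉ = 711
j=4: r + 3k = 1052.371 → ⌈·⌉ = 1053
j=5: r + 4k = 1393.837666… → ⌈·⌉ = 1394
j=6: r + 5k = 1735.304333… → ⌈·⌉ = 1736
j=7: r + 6k = 2076.771 → ⌈·⌉ = 2077
j=8: r + 7k = 2418.237666… → ⌈·⌉ = 2419
j=9: r + 8k = 2759.704333… → ⌈·⌉ = 2760
j=10: r + 9k = 3101.171 → ⌈·⌉ = 3102
j=11: r + 10k = 3442.637666… → ⌈·⌉ = 3443
j=12: r + 11k = 3784.104333… → ⌈·⌉ = 3785
j=13: r + 12k = 4125.571 → ⌈·⌉ = 4126
j=14: r + 13k = 4467.037666… → ⌈·⌉ = 4468
j=15: r + 14k = 4808.504333… → ⌈·⌉ = 4809

28, 370, 711, 1053, 1394, 1736, 2077, 2419, 2760, 3102, 3443, 3785, 4126, 4468, 4809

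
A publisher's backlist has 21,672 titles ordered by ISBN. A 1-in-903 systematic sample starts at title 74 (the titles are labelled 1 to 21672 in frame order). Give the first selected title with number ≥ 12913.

k = 903
Steps past start: ⌈(12913 − 74)/903⌉ = ⌈12839/903⌉ = 15
Selected title: 74 + 15×903 = 13619

13619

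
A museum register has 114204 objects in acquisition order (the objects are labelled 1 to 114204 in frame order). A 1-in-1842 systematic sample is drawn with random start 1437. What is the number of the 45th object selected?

82485

k = 1842
45th selection = r + (45−1)·k = 1437 + 44×1842 = 1437 + 81048 = 82485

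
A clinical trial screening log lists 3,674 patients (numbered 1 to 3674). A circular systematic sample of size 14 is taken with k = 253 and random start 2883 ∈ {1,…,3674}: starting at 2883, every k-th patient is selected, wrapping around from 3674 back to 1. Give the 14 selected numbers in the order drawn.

2883, 3136, 3389, 3642, 221, 474, 727, 980, 1233, 1486, 1739, 1992, 2245, 2498

Selection 1: 2883
Selection 2: 2883 + 253 = 3136
Selection 3: 3136 + 253 = 3389
Selection 4: 3389 + 253 = 3642
Selection 5: 3642 + 253 = 3895 → 3895 − 3674 = 221
Selection 6: 221 + 253 = 474
Selection 7: 474 + 253 = 727
Selection 8: 727 + 253 = 980
Selection 9: 980 + 253 = 1233
Selection 10: 1233 + 253 = 1486
Selection 11: 1486 + 253 = 1739
Selection 12: 1739 + 253 = 1992
Selection 13: 1992 + 253 = 2245
Selection 14: 2245 + 253 = 2498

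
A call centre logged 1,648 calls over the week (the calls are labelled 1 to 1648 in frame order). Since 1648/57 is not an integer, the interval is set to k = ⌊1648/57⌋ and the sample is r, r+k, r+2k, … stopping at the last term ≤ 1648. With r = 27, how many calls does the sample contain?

k = ⌊1648/57⌋ = 28
Achieved size = ⌊(1648 − 27)/28⌋ + 1 = ⌊1621/28⌋ + 1 = 57 + 1 = 58
(last selection: 27 + 57×28 = 1623 ≤ 1648; next would be 1651 > 1648)

58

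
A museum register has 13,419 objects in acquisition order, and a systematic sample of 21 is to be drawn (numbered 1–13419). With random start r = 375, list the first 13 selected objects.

375, 1014, 1653, 2292, 2931, 3570, 4209, 4848, 5487, 6126, 6765, 7404, 8043

k = N/n = 13419/21 = 639
object 1: 375
object 2: 375 + 639 = 1014
object 3: 1014 + 639 = 1653
object 4: 1653 + 639 = 2292
object 5: 2292 + 639 = 2931
object 6: 2931 + 639 = 3570
object 7: 3570 + 639 = 4209
object 8: 4209 + 639 = 4848
object 9: 4848 + 639 = 5487
object 10: 5487 + 639 = 6126
object 11: 6126 + 639 = 6765
object 12: 6765 + 639 = 7404
object 13: 7404 + 639 = 8043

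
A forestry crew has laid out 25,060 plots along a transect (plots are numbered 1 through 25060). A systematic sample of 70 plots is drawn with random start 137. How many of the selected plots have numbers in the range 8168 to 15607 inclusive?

21

k = 25060/70 = 358
First selection ≥ 8168: 137 + ⌈(8168−137)/358⌉·358 = 137 + 23×358 = 8371
Last selection ≤ 15607: 137 + ⌊(15607−137)/358⌋·358 = 137 + 43×358 = 15531
Count = 43 − 23 + 1 = 21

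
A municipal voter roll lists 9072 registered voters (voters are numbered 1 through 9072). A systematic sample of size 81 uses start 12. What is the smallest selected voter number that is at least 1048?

k = 9072/81 = 112
Steps past start: ⌈(1048 − 12)/112⌉ = ⌈1036/112⌉ = 10
Selected voter: 12 + 10×112 = 1132

1132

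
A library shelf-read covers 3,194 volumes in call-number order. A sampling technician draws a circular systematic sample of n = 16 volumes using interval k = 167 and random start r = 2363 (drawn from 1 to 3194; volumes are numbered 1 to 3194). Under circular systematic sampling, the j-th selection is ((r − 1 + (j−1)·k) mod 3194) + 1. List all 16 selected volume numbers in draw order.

2363, 2530, 2697, 2864, 3031, 4, 171, 338, 505, 672, 839, 1006, 1173, 1340, 1507, 1674

Selection 1: 2363
Selection 2: 2363 + 167 = 2530
Selection 3: 2530 + 167 = 2697
Selection 4: 2697 + 167 = 2864
Selection 5: 2864 + 167 = 3031
Selection 6: 3031 + 167 = 3198 → 3198 − 3194 = 4
Selection 7: 4 + 167 = 171
Selection 8: 171 + 167 = 338
Selection 9: 338 + 167 = 505
Selection 10: 505 + 167 = 672
Selection 11: 672 + 167 = 839
Selection 12: 839 + 167 = 1006
Selection 13: 1006 + 167 = 1173
Selection 14: 1173 + 167 = 1340
Selection 15: 1340 + 167 = 1507
Selection 16: 1507 + 167 = 1674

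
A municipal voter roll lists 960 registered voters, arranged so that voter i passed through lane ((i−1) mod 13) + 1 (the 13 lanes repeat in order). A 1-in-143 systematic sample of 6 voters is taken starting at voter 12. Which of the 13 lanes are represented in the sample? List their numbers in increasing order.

12

Consecutive selections differ by k = 143, so their lane numbers differ by 143 mod 13 = 0.
gcd(143, 13) = 13, so the sample visits 13/13 = 1 distinct residues mod 13.
Start 12 is lane 12; the lanes hit are 12.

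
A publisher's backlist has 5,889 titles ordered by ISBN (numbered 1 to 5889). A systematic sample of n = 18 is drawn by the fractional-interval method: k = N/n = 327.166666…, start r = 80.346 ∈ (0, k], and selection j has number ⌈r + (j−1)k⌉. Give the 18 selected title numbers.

81, 408, 735, 1062, 1390, 1717, 2044, 2371, 2698, 3025, 3353, 3680, 4007, 4334, 4661, 4988, 5316, 5643

j=1: r + 0k = 80.346 → ⌈·⌉ = 81
j=2: r + 1k = 407.512666… → ⌈·⌉ = 408
j=3: r + 2k = 734.679333… → ⌈·⌉ = 735
j=4: r + 3k = 1061.846 → ⌈·⌉ = 1062
j=5: r + 4k = 1389.012666… → ⌈·⌉ = 1390
j=6: r + 5k = 1716.179333… → ⌈·⌉ = 1717
j=7: r + 6k = 2043.346 → ⌈·⌉ = 2044
j=8: r + 7k = 2370.512666… → ⌈·⌉ = 2371
j=9: r + 8k = 2697.679333… → ⌈·⌉ = 2698
j=10: r + 9k = 3024.846 → ⌈·⌉ = 3025
j=11: r + 10k = 3352.012666… → ⌈·⌉ = 3353
j=12: r + 11k = 3679.179333… → ⌈·⌉ = 3680
j=13: r + 12k = 4006.346 → ⌈·⌉ = 4007
j=14: r + 13k = 4333.512666… → ⌈·⌉ = 4334
j=15: r + 14k = 4660.679333… → ⌈·⌉ = 4661
j=16: r + 15k = 4987.846 → ⌈·⌉ = 4988
j=17: r + 16k = 5315.012666… → ⌈·⌉ = 5316
j=18: r + 17k = 5642.179333… → ⌈·⌉ = 5643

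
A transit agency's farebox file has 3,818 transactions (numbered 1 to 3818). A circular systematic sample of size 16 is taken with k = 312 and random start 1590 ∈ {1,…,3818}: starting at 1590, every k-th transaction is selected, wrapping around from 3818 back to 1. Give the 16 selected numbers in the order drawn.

1590, 1902, 2214, 2526, 2838, 3150, 3462, 3774, 268, 580, 892, 1204, 1516, 1828, 2140, 2452

Selection 1: 1590
Selection 2: 1590 + 312 = 1902
Selection 3: 1902 + 312 = 2214
Selection 4: 2214 + 312 = 2526
Selection 5: 2526 + 312 = 2838
Selection 6: 2838 + 312 = 3150
Selection 7: 3150 + 312 = 3462
Selection 8: 3462 + 312 = 3774
Selection 9: 3774 + 312 = 4086 → 4086 − 3818 = 268
Selection 10: 268 + 312 = 580
Selection 11: 580 + 312 = 892
Selection 12: 892 + 312 = 1204
Selection 13: 1204 + 312 = 1516
Selection 14: 1516 + 312 = 1828
Selection 15: 1828 + 312 = 2140
Selection 16: 2140 + 312 = 2452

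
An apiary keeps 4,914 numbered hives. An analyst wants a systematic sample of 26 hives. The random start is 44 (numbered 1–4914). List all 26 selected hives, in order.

k = N/n = 4914/26 = 189
hive 1: 44
hive 2: 44 + 189 = 233
hive 3: 233 + 189 = 422
hive 4: 422 + 189 = 611
hive 5: 611 + 189 = 800
hive 6: 800 + 189 = 989
hive 7: 989 + 189 = 1178
hive 8: 1178 + 189 = 1367
hive 9: 1367 + 189 = 1556
hive 10: 1556 + 189 = 1745
hive 11: 1745 + 189 = 1934
hive 12: 1934 + 189 = 2123
hive 13: 2123 + 189 = 2312
hive 14: 2312 + 189 = 2501
hive 15: 2501 + 189 = 2690
hive 16: 2690 + 189 = 2879
hive 17: 2879 + 189 = 3068
hive 18: 3068 + 189 = 3257
hive 19: 3257 + 189 = 3446
hive 20: 3446 + 189 = 3635
hive 21: 3635 + 189 = 3824
hive 22: 3824 + 189 = 4013
hive 23: 4013 + 189 = 4202
hive 24: 4202 + 189 = 4391
hive 25: 4391 + 189 = 4580
hive 26: 4580 + 189 = 4769

44, 233, 422, 611, 800, 989, 1178, 1367, 1556, 1745, 1934, 2123, 2312, 2501, 2690, 2879, 3068, 3257, 3446, 3635, 3824, 4013, 4202, 4391, 4580, 4769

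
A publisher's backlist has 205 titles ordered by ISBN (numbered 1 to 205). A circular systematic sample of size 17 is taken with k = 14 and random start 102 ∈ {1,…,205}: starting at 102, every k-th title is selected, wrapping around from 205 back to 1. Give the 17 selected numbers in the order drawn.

102, 116, 130, 144, 158, 172, 186, 200, 9, 23, 37, 51, 65, 79, 93, 107, 121

Selection 1: 102
Selection 2: 102 + 14 = 116
Selection 3: 116 + 14 = 130
Selection 4: 130 + 14 = 144
Selection 5: 144 + 14 = 158
Selection 6: 158 + 14 = 172
Selection 7: 172 + 14 = 186
Selection 8: 186 + 14 = 200
Selection 9: 200 + 14 = 214 → 214 − 205 = 9
Selection 10: 9 + 14 = 23
Selection 11: 23 + 14 = 37
Selection 12: 37 + 14 = 51
Selection 13: 51 + 14 = 65
Selection 14: 65 + 14 = 79
Selection 15: 79 + 14 = 93
Selection 16: 93 + 14 = 107
Selection 17: 107 + 14 = 121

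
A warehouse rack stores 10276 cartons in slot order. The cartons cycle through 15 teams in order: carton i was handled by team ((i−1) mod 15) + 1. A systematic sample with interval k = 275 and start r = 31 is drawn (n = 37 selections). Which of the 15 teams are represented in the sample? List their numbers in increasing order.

Consecutive selections differ by k = 275, so their team numbers differ by 275 mod 15 = 5.
gcd(275, 15) = 5, so the sample visits 15/5 = 3 distinct residues mod 15.
Start 31 is team 1; the teams hit are 1, 6, 11.

1, 6, 11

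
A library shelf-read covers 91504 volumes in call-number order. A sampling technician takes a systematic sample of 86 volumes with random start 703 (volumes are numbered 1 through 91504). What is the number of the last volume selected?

91143

k = 91504/86 = 1064
86th selection = r + (86−1)·k = 703 + 85×1064 = 703 + 90440 = 91143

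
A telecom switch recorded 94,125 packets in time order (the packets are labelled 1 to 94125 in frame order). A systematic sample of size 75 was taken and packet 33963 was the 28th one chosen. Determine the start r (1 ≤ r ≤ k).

k = 94125/75 = 1255
r = 33963 − (28−1)×1255 = 33963 − 33885 = 78

78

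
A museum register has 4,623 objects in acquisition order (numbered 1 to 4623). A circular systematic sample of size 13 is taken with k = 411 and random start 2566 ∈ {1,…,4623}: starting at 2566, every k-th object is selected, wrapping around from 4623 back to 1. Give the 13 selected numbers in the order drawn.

2566, 2977, 3388, 3799, 4210, 4621, 409, 820, 1231, 1642, 2053, 2464, 2875

Selection 1: 2566
Selection 2: 2566 + 411 = 2977
Selection 3: 2977 + 411 = 3388
Selection 4: 3388 + 411 = 3799
Selection 5: 3799 + 411 = 4210
Selection 6: 4210 + 411 = 4621
Selection 7: 4621 + 411 = 5032 → 5032 − 4623 = 409
Selection 8: 409 + 411 = 820
Selection 9: 820 + 411 = 1231
Selection 10: 1231 + 411 = 1642
Selection 11: 1642 + 411 = 2053
Selection 12: 2053 + 411 = 2464
Selection 13: 2464 + 411 = 2875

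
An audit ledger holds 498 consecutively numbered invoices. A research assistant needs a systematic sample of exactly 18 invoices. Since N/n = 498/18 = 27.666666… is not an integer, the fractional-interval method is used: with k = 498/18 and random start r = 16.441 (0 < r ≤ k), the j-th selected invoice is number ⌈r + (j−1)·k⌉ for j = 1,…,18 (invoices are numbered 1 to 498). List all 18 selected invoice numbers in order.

j=1: r + 0k = 16.441 → ⌈·⌉ = 17
j=2: r + 1k = 44.107666… → ⌈·⌉ = 45
j=3: r + 2k = 71.774333… → ⌈·⌉ = 72
j=4: r + 3k = 99.441 → ⌈·⌉ = 100
j=5: r + 4k = 127.107666… → ⌈·⌉ = 128
j=6: r + 5k = 154.774333… → ⌈·⌉ = 155
j=7: r + 6k = 182.441 → ⌈·⌉ = 183
j=8: r + 7k = 210.107666… → ⌈·⌉ = 211
j=9: r + 8k = 237.774333… → ⌈·⌉ = 238
j=10: r + 9k = 265.441 → ⌈·⌉ = 266
j=11: r + 10k = 293.107666… → ⌈·⌉ = 294
j=12: r + 11k = 320.774333… → ⌈·⌉ = 321
j=13: r + 12k = 348.441 → ⌈·⌉ = 349
j=14: r + 13k = 376.107666… → ⌈·⌉ = 377
j=15: r + 14k = 403.774333… → ⌈·⌉ = 404
j=16: r + 15k = 431.441 → ⌈·⌉ = 432
j=17: r + 16k = 459.107666… → ⌈·⌉ = 460
j=18: r + 17k = 486.774333… → ⌈·⌉ = 487

17, 45, 72, 100, 128, 155, 183, 211, 238, 266, 294, 321, 349, 377, 404, 432, 460, 487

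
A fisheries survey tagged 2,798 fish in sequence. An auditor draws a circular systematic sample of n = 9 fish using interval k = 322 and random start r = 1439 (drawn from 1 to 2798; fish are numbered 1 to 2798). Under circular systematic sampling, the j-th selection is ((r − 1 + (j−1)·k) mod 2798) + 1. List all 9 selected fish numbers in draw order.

Selection 1: 1439
Selection 2: 1439 + 322 = 1761
Selection 3: 1761 + 322 = 2083
Selection 4: 2083 + 322 = 2405
Selection 5: 2405 + 322 = 2727
Selection 6: 2727 + 322 = 3049 → 3049 − 2798 = 251
Selection 7: 251 + 322 = 573
Selection 8: 573 + 322 = 895
Selection 9: 895 + 322 = 1217

1439, 1761, 2083, 2405, 2727, 251, 573, 895, 1217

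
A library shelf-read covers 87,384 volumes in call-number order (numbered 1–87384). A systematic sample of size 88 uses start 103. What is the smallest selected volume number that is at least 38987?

39823

k = 87384/88 = 993
Steps past start: ⌈(38987 − 103)/993⌉ = ⌈38884/993⌉ = 40
Selected volume: 103 + 40×993 = 39823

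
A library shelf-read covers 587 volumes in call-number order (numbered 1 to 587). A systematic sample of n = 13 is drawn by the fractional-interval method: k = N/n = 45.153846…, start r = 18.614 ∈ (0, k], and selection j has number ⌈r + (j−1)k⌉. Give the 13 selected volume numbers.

j=1: r + 0k = 18.614 → ⌈·⌉ = 19
j=2: r + 1k = 63.767846… → ⌈·⌉ = 64
j=3: r + 2k = 108.921692… → ⌈·⌉ = 109
j=4: r + 3k = 154.075538… → ⌈·⌉ = 155
j=5: r + 4k = 199.229384… → ⌈·⌉ = 200
j=6: r + 5k = 244.383230… → ⌈·⌉ = 245
j=7: r + 6k = 289.537076… → ⌈·⌉ = 290
j=8: r + 7k = 334.690923… → ⌈·⌉ = 335
j=9: r + 8k = 379.844769… → ⌈·⌉ = 380
j=10: r + 9k = 424.998615… → ⌈·⌉ = 425
j=11: r + 10k = 470.152461… → ⌈·⌉ = 471
j=12: r + 11k = 515.306307… → ⌈·⌉ = 516
j=13: r + 12k = 560.460153… → ⌈·⌉ = 561

19, 64, 109, 155, 200, 245, 290, 335, 380, 425, 471, 516, 561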